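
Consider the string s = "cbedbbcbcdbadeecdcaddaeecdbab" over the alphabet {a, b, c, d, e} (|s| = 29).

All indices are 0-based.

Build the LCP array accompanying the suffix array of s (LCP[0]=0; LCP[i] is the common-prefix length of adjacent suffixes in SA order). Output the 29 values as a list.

[0, 1, 2, 1, 0, 1, 2, 1, 1, 2, 1, 0, 1, 2, 1, 4, 2, 0, 1, 3, 2, 1, 1, 1, 0, 3, 1, 1, 4]

rank→(start, suffix):
  0 → (27, 'ab')
  1 → (18, 'addaeecdbab')
  2 → (11, 'adeecdcaddaeecdbab')
  3 → (21, 'aeecdbab')
  4 → (28, 'b')
  5 → (26, 'bab')
  6 → (10, 'badeecdcaddaeecdbab')
  7 → (4, 'bbcbcdbadeecdcaddaeecdbab')
  8 → (5, 'bcbcdbadeecdcaddaeecdbab')
  9 → (7, 'bcdbadeecdcaddaeecdbab')
  10 → (1, 'bedbbcbcdbadeecdcaddaeecdbab')
  11 → (17, 'caddaeecdbab')
  12 → (6, 'cbcdbadeecdcaddaeecdbab')
  13 → (0, 'cbedbbcbcdbadeecdcaddaeecdbab')
  14 → (24, 'cdbab')
  15 → (8, 'cdbadeecdcaddaeecdbab')
  16 → (15, 'cdcaddaeecdbab')
  17 → (20, 'daeecdbab')
  18 → (25, 'dbab')
  19 → (9, 'dbadeecdcaddaeecdbab')
  20 → (3, 'dbbcbcdbadeecdcaddaeecdbab')
  21 → (16, 'dcaddaeecdbab')
  22 → (19, 'ddaeecdbab')
  23 → (12, 'deecdcaddaeecdbab')
  24 → (23, 'ecdbab')
  25 → (14, 'ecdcaddaeecdbab')
  26 → (2, 'edbbcbcdbadeecdcaddaeecdbab')
  27 → (22, 'eecdbab')
  28 → (13, 'eecdcaddaeecdbab')

SA = [27, 18, 11, 21, 28, 26, 10, 4, 5, 7, 1, 17, 6, 0, 24, 8, 15, 20, 25, 9, 3, 16, 19, 12, 23, 14, 2, 22, 13]
rank  pair      lcp
   1  s[27:],s[18:]  1  'a'
   2  s[18:],s[11:]  2  'ad'
   3  s[11:],s[21:]  1  'a'
   4  s[21:],s[28:]  0  ''
   5  s[28:],s[26:]  1  'b'
   6  s[26:],s[10:]  2  'ba'
   7  s[10:],s[4:]  1  'b'
   8  s[4:],s[5:]  1  'b'
   9  s[5:],s[7:]  2  'bc'
  10  s[7:],s[1:]  1  'b'
  11  s[1:],s[17:]  0  ''
  12  s[17:],s[6:]  1  'c'
  13  s[6:],s[0:]  2  'cb'
  14  s[0:],s[24:]  1  'c'
  15  s[24:],s[8:]  4  'cdba'
  16  s[8:],s[15:]  2  'cd'
  17  s[15:],s[20:]  0  ''
  18  s[20:],s[25:]  1  'd'
  19  s[25:],s[9:]  3  'dba'
  20  s[9:],s[3:]  2  'db'
  21  s[3:],s[16:]  1  'd'
  22  s[16:],s[19:]  1  'd'
  23  s[19:],s[12:]  1  'd'
  24  s[12:],s[23:]  0  ''
  25  s[23:],s[14:]  3  'ecd'
  26  s[14:],s[2:]  1  'e'
  27  s[2:],s[22:]  1  'e'
  28  s[22:],s[13:]  4  'eecd'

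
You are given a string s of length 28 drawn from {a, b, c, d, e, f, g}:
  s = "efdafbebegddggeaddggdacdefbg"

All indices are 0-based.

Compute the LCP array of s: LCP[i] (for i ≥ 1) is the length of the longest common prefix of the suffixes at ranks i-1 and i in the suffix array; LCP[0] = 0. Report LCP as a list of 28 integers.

sorted suffixes:
  #0 SA[0]=21  'acdefbg'
  #1 SA[1]=15  'addggdacdefbg'
  #2 SA[2]=3  'afbebegddggeaddggdacdefbg'
  #3 SA[3]=5  'bebegddggeaddggdacdefbg'
  #4 SA[4]=7  'begddggeaddggdacdefbg'
  #5 SA[5]=26  'bg'
  #6 SA[6]=22  'cdefbg'
  #7 SA[7]=20  'dacdefbg'
  #8 SA[8]=2  'dafbebegddggeaddggdacdefbg'
  #9 SA[9]=16  'ddggdacdefbg'
  #10 SA[10]=10  'ddggeaddggdacdefbg'
  #11 SA[11]=23  'defbg'
  #12 SA[12]=17  'dggdacdefbg'
  #13 SA[13]=11  'dggeaddggdacdefbg'
  #14 SA[14]=14  'eaddggdacdefbg'
  #15 SA[15]=6  'ebegddggeaddggdacdefbg'
  #16 SA[16]=24  'efbg'
  #17 SA[17]=0  'efdafbebegddggeaddggdacdefbg'
  #18 SA[18]=8  'egddggeaddggdacdefbg'
  #19 SA[19]=4  'fbebegddggeaddggdacdefbg'
  #20 SA[20]=25  'fbg'
  #21 SA[21]=1  'fdafbebegddggeaddggdacdefbg'
  #22 SA[22]=27  'g'
  #23 SA[23]=19  'gdacdefbg'
  #24 SA[24]=9  'gddggeaddggdacdefbg'
  #25 SA[25]=13  'geaddggdacdefbg'
  #26 SA[26]=18  'ggdacdefbg'
  #27 SA[27]=12  'ggeaddggdacdefbg'

SA = [21, 15, 3, 5, 7, 26, 22, 20, 2, 16, 10, 23, 17, 11, 14, 6, 24, 0, 8, 4, 25, 1, 27, 19, 9, 13, 18, 12]
i: (SA[i-1],SA[i]) lcp shared
  1: (21,15) 1 'a'
  2: (15,3) 1 'a'
  3: (3,5) 0 ''
  4: (5,7) 2 'be'
  5: (7,26) 1 'b'
  6: (26,22) 0 ''
  7: (22,20) 0 ''
  8: (20,2) 2 'da'
  9: (2,16) 1 'd'
  10: (16,10) 4 'ddgg'
  11: (10,23) 1 'd'
  12: (23,17) 1 'd'
  13: (17,11) 3 'dgg'
  14: (11,14) 0 ''
  15: (14,6) 1 'e'
  16: (6,24) 1 'e'
  17: (24,0) 2 'ef'
  18: (0,8) 1 'e'
  19: (8,4) 0 ''
  20: (4,25) 2 'fb'
  21: (25,1) 1 'f'
  22: (1,27) 0 ''
  23: (27,19) 1 'g'
  24: (19,9) 2 'gd'
  25: (9,13) 1 'g'
  26: (13,18) 1 'g'
  27: (18,12) 2 'gg'

[0, 1, 1, 0, 2, 1, 0, 0, 2, 1, 4, 1, 1, 3, 0, 1, 1, 2, 1, 0, 2, 1, 0, 1, 2, 1, 1, 2]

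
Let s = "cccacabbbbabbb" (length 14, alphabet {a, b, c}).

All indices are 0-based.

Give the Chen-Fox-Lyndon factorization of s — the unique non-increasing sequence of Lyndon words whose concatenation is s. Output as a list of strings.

emit factor 1: 'c' (i=0, period=1)
emit factor 2: 'c' (i=1, period=1)
emit factor 3: 'c' (i=2, period=1)
emit factor 4: 'ac' (i=3, period=2)
emit factor 5: 'abbbb' (i=5, period=5)
emit factor 6: 'abbb' (i=10, period=4)

["c", "c", "c", "ac", "abbbb", "abbb"]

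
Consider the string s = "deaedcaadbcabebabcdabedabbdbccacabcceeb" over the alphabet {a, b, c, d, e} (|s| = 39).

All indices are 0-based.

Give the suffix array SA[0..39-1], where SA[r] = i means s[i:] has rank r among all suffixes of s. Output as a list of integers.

rank→(start, suffix):
  0 → (6, 'aadbcabebabcdabedabbdbccacabcceeb')
  1 → (23, 'abbdbccacabcceeb')
  2 → (32, 'abcceeb')
  3 → (15, 'abcdabedabbdbccacabcceeb')
  4 → (11, 'abebabcdabedabbdbccacabcceeb')
  5 → (19, 'abedabbdbccacabcceeb')
  6 → (30, 'acabcceeb')
  7 → (7, 'adbcabebabcdabedabbdbccacabcceeb')
  8 → (2, 'aedcaadbcabebabcdabedabbdbccacabcceeb')
  9 → (38, 'b')
  10 → (14, 'babcdabedabbdbccacabcceeb')
  11 → (24, 'bbdbccacabcceeb')
  12 → (9, 'bcabebabcdabedabbdbccacabcceeb')
  13 → (27, 'bccacabcceeb')
  14 → (33, 'bcceeb')
  15 → (16, 'bcdabedabbdbccacabcceeb')
  16 → (25, 'bdbccacabcceeb')
  17 → (12, 'bebabcdabedabbdbccacabcceeb')
  18 → (20, 'bedabbdbccacabcceeb')
  19 → (5, 'caadbcabebabcdabedabbdbccacabcceeb')
  20 → (31, 'cabcceeb')
  21 → (10, 'cabebabcdabedabbdbccacabcceeb')
  22 → (29, 'cacabcceeb')
  23 → (28, 'ccacabcceeb')
  24 → (34, 'cceeb')
  25 → (17, 'cdabedabbdbccacabcceeb')
  26 → (35, 'ceeb')
  27 → (22, 'dabbdbccacabcceeb')
  28 → (18, 'dabedabbdbccacabcceeb')
  29 → (8, 'dbcabebabcdabedabbdbccacabcceeb')
  30 → (26, 'dbccacabcceeb')
  31 → (4, 'dcaadbcabebabcdabedabbdbccacabcceeb')
  32 → (0, 'deaedcaadbcabebabcdabedabbdbccacabcceeb')
  33 → (1, 'eaedcaadbcabebabcdabedabbdbccacabcceeb')
  34 → (37, 'eb')
  35 → (13, 'ebabcdabedabbdbccacabcceeb')
  36 → (21, 'edabbdbccacabcceeb')
  37 → (3, 'edcaadbcabebabcdabedabbdbccacabcceeb')
  38 → (36, 'eeb')

[6, 23, 32, 15, 11, 19, 30, 7, 2, 38, 14, 24, 9, 27, 33, 16, 25, 12, 20, 5, 31, 10, 29, 28, 34, 17, 35, 22, 18, 8, 26, 4, 0, 1, 37, 13, 21, 3, 36]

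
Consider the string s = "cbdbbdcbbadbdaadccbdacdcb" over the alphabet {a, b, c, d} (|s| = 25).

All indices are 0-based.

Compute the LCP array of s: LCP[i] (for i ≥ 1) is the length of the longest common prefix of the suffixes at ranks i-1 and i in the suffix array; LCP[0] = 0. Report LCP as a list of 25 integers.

rank→(start, suffix):
  0 → (13, 'aadccbdacdcb')
  1 → (20, 'acdcb')
  2 → (9, 'adbdaadccbdacdcb')
  3 → (14, 'adccbdacdcb')
  4 → (24, 'b')
  5 → (8, 'badbdaadccbdacdcb')
  6 → (7, 'bbadbdaadccbdacdcb')
  7 → (3, 'bbdcbbadbdaadccbdacdcb')
  8 → (11, 'bdaadccbdacdcb')
  9 → (18, 'bdacdcb')
  10 → (1, 'bdbbdcbbadbdaadccbdacdcb')
  11 → (4, 'bdcbbadbdaadccbdacdcb')
  12 → (23, 'cb')
  13 → (6, 'cbbadbdaadccbdacdcb')
  14 → (17, 'cbdacdcb')
  15 → (0, 'cbdbbdcbbadbdaadccbdacdcb')
  16 → (16, 'ccbdacdcb')
  17 → (21, 'cdcb')
  18 → (12, 'daadccbdacdcb')
  19 → (19, 'dacdcb')
  20 → (2, 'dbbdcbbadbdaadccbdacdcb')
  21 → (10, 'dbdaadccbdacdcb')
  22 → (22, 'dcb')
  23 → (5, 'dcbbadbdaadccbdacdcb')
  24 → (15, 'dccbdacdcb')

SA = [13, 20, 9, 14, 24, 8, 7, 3, 11, 18, 1, 4, 23, 6, 17, 0, 16, 21, 12, 19, 2, 10, 22, 5, 15]
[i] adj suffixes → lcp
  [1] 13/20 → 1 ('a')
  [2] 20/9 → 1 ('a')
  [3] 9/14 → 2 ('ad')
  [4] 14/24 → 0 ('')
  [5] 24/8 → 1 ('b')
  [6] 8/7 → 1 ('b')
  [7] 7/3 → 2 ('bb')
  [8] 3/11 → 1 ('b')
  [9] 11/18 → 3 ('bda')
  [10] 18/1 → 2 ('bd')
  [11] 1/4 → 2 ('bd')
  [12] 4/23 → 0 ('')
  [13] 23/6 → 2 ('cb')
  [14] 6/17 → 2 ('cb')
  [15] 17/0 → 3 ('cbd')
  [16] 0/16 → 1 ('c')
  [17] 16/21 → 1 ('c')
  [18] 21/12 → 0 ('')
  [19] 12/19 → 2 ('da')
  [20] 19/2 → 1 ('d')
  [21] 2/10 → 2 ('db')
  [22] 10/22 → 1 ('d')
  [23] 22/5 → 3 ('dcb')
  [24] 5/15 → 2 ('dc')

[0, 1, 1, 2, 0, 1, 1, 2, 1, 3, 2, 2, 0, 2, 2, 3, 1, 1, 0, 2, 1, 2, 1, 3, 2]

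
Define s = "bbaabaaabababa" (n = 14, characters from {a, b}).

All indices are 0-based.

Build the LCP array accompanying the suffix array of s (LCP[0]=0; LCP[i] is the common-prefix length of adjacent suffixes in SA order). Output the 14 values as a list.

rank→(start, suffix):
  0 → (13, 'a')
  1 → (5, 'aaabababa')
  2 → (2, 'aabaaabababa')
  3 → (6, 'aabababa')
  4 → (11, 'aba')
  5 → (3, 'abaaabababa')
  6 → (9, 'ababa')
  7 → (7, 'abababa')
  8 → (12, 'ba')
  9 → (4, 'baaabababa')
  10 → (1, 'baabaaabababa')
  11 → (10, 'baba')
  12 → (8, 'bababa')
  13 → (0, 'bbaabaaabababa')

SA = [13, 5, 2, 6, 11, 3, 9, 7, 12, 4, 1, 10, 8, 0]
rank  pair      lcp
   1  s[13:],s[5:]  1  'a'
   2  s[5:],s[2:]  2  'aa'
   3  s[2:],s[6:]  4  'aaba'
   4  s[6:],s[11:]  1  'a'
   5  s[11:],s[3:]  3  'aba'
   6  s[3:],s[9:]  3  'aba'
   7  s[9:],s[7:]  5  'ababa'
   8  s[7:],s[12:]  0  ''
   9  s[12:],s[4:]  2  'ba'
  10  s[4:],s[1:]  3  'baa'
  11  s[1:],s[10:]  2  'ba'
  12  s[10:],s[8:]  4  'baba'
  13  s[8:],s[0:]  1  'b'

[0, 1, 2, 4, 1, 3, 3, 5, 0, 2, 3, 2, 4, 1]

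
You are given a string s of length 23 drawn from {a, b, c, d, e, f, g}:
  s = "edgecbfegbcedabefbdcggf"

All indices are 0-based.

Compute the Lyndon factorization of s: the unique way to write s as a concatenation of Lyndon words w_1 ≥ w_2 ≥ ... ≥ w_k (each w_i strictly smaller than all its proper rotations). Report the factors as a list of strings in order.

emit factor 1: 'e' (i=0, period=1)
emit factor 2: 'dge' (i=1, period=3)
emit factor 3: 'c' (i=4, period=1)
emit factor 4: 'bfeg' (i=5, period=4)
emit factor 5: 'bced' (i=9, period=4)
emit factor 6: 'abefbdcggf' (i=13, period=10)

["e", "dge", "c", "bfeg", "bced", "abefbdcggf"]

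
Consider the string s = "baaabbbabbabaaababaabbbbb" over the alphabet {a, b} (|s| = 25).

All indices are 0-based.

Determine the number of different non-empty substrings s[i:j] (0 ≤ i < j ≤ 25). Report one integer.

256

rank | idx | suffix
   0 |  12 | aaababaabbbbb
   1 |   1 | aaabbbabbabaaababaabbbbb
   2 |  13 | aababaabbbbb
   3 |   2 | aabbbabbabaaababaabbbbb
   4 |  18 | aabbbbb
   5 |  10 | abaaababaabbbbb
   6 |  16 | abaabbbbb
   7 |  14 | ababaabbbbb
   8 |   7 | abbabaaababaabbbbb
   9 |   3 | abbbabbabaaababaabbbbb
  10 |  19 | abbbbb
  11 |  24 | b
  12 |  11 | baaababaabbbbb
  13 |   0 | baaabbbabbabaaababaabbbbb
  14 |  17 | baabbbbb
  15 |   9 | babaaababaabbbbb
  16 |  15 | babaabbbbb
  17 |   6 | babbabaaababaabbbbb
  18 |  23 | bb
  19 |   8 | bbabaaababaabbbbb
  20 |   5 | bbabbabaaababaabbbbb
  21 |  22 | bbb
  22 |   4 | bbbabbabaaababaabbbbb
  23 |  21 | bbbb
  24 |  20 | bbbbb

SA = [12, 1, 13, 2, 18, 10, 16, 14, 7, 3, 19, 24, 11, 0, 17, 9, 15, 6, 23, 8, 5, 22, 4, 21, 20]
[i] adj suffixes → lcp
  [1] 12/1 → 4 ('aaab')
  [2] 1/13 → 2 ('aa')
  [3] 13/2 → 3 ('aab')
  [4] 2/18 → 5 ('aabbb')
  [5] 18/10 → 1 ('a')
  [6] 10/16 → 4 ('abaa')
  [7] 16/14 → 3 ('aba')
  [8] 14/7 → 2 ('ab')
  [9] 7/3 → 3 ('abb')
  [10] 3/19 → 4 ('abbb')
  [11] 19/24 → 0 ('')
  [12] 24/11 → 1 ('b')
  [13] 11/0 → 5 ('baaab')
  [14] 0/17 → 3 ('baa')
  [15] 17/9 → 2 ('ba')
  [16] 9/15 → 5 ('babaa')
  [17] 15/6 → 3 ('bab')
  [18] 6/23 → 1 ('b')
  [19] 23/8 → 2 ('bb')
  [20] 8/5 → 4 ('bbab')
  [21] 5/22 → 2 ('bb')
  [22] 22/4 → 3 ('bbb')
  [23] 4/21 → 3 ('bbb')
  [24] 21/20 → 4 ('bbbb')

n(n+1)/2 = 25·26/2 = 325
Σ LCP = 0 + 4 + 2 + 3 + 5 + 1 + 4 + 3 + 2 + 3 + 4 + 0 + 1 + 5 + 3 + 2 + 5 + 3 + 1 + 2 + 4 + 2 + 3 + 3 + 4 = 69
distinct = 325 − 69 = 256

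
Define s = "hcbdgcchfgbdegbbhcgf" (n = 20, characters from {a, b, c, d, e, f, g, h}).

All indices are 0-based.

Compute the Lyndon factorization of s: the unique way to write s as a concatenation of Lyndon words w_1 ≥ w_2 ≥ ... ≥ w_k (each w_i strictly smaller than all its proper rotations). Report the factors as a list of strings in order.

emit factor 1: 'h' (i=0, period=1)
emit factor 2: 'c' (i=1, period=1)
emit factor 3: 'bdgcchfg' (i=2, period=8)
emit factor 4: 'bdeg' (i=10, period=4)
emit factor 5: 'bbhcgf' (i=14, period=6)

["h", "c", "bdgcchfg", "bdeg", "bbhcgf"]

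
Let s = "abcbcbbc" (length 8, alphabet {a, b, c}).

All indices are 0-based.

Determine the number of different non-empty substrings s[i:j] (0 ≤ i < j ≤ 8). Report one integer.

rank | idx | suffix
   0 |   0 | abcbcbbc
   1 |   5 | bbc
   2 |   6 | bc
   3 |   3 | bcbbc
   4 |   1 | bcbcbbc
   5 |   7 | c
   6 |   4 | cbbc
   7 |   2 | cbcbbc

SA = [0, 5, 6, 3, 1, 7, 4, 2]
[i] adj suffixes → lcp
  [1] 0/5 → 0 ('')
  [2] 5/6 → 1 ('b')
  [3] 6/3 → 2 ('bc')
  [4] 3/1 → 3 ('bcb')
  [5] 1/7 → 0 ('')
  [6] 7/4 → 1 ('c')
  [7] 4/2 → 2 ('cb')

n(n+1)/2 = 8·9/2 = 36
Σ LCP = 0 + 0 + 1 + 2 + 3 + 0 + 1 + 2 = 9
distinct = 36 − 9 = 27

27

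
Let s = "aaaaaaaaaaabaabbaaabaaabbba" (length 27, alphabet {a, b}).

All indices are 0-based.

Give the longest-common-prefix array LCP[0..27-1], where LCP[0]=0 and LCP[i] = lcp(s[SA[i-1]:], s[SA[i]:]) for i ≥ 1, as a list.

[0, 1, 10, 9, 8, 7, 6, 5, 4, 3, 6, 4, 2, 5, 3, 4, 1, 4, 2, 3, 0, 2, 5, 3, 1, 3, 2]

rank→(start, suffix):
  0 → (26, 'a')
  1 → (0, 'aaaaaaaaaaabaabbaaabaaabbba')
  2 → (1, 'aaaaaaaaaabaabbaaabaaabbba')
  3 → (2, 'aaaaaaaaabaabbaaabaaabbba')
  4 → (3, 'aaaaaaaabaabbaaabaaabbba')
  5 → (4, 'aaaaaaabaabbaaabaaabbba')
  6 → (5, 'aaaaaabaabbaaabaaabbba')
  7 → (6, 'aaaaabaabbaaabaaabbba')
  8 → (7, 'aaaabaabbaaabaaabbba')
  9 → (16, 'aaabaaabbba')
  10 → (8, 'aaabaabbaaabaaabbba')
  11 → (20, 'aaabbba')
  12 → (17, 'aabaaabbba')
  13 → (9, 'aabaabbaaabaaabbba')
  14 → (12, 'aabbaaabaaabbba')
  15 → (21, 'aabbba')
  16 → (18, 'abaaabbba')
  17 → (10, 'abaabbaaabaaabbba')
  18 → (13, 'abbaaabaaabbba')
  19 → (22, 'abbba')
  20 → (25, 'ba')
  21 → (15, 'baaabaaabbba')
  22 → (19, 'baaabbba')
  23 → (11, 'baabbaaabaaabbba')
  24 → (24, 'bba')
  25 → (14, 'bbaaabaaabbba')
  26 → (23, 'bbba')

SA = [26, 0, 1, 2, 3, 4, 5, 6, 7, 16, 8, 20, 17, 9, 12, 21, 18, 10, 13, 22, 25, 15, 19, 11, 24, 14, 23]
[i] adj suffixes → lcp
  [1] 26/0 → 1 ('a')
  [2] 0/1 → 10 ('aaaaaaaaaa')
  [3] 1/2 → 9 ('aaaaaaaaa')
  [4] 2/3 → 8 ('aaaaaaaa')
  [5] 3/4 → 7 ('aaaaaaa')
  [6] 4/5 → 6 ('aaaaaa')
  [7] 5/6 → 5 ('aaaaa')
  [8] 6/7 → 4 ('aaaa')
  [9] 7/16 → 3 ('aaa')
  [10] 16/8 → 6 ('aaabaa')
  [11] 8/20 → 4 ('aaab')
  [12] 20/17 → 2 ('aa')
  [13] 17/9 → 5 ('aabaa')
  [14] 9/12 → 3 ('aab')
  [15] 12/21 → 4 ('aabb')
  [16] 21/18 → 1 ('a')
  [17] 18/10 → 4 ('abaa')
  [18] 10/13 → 2 ('ab')
  [19] 13/22 → 3 ('abb')
  [20] 22/25 → 0 ('')
  [21] 25/15 → 2 ('ba')
  [22] 15/19 → 5 ('baaab')
  [23] 19/11 → 3 ('baa')
  [24] 11/24 → 1 ('b')
  [25] 24/14 → 3 ('bba')
  [26] 14/23 → 2 ('bb')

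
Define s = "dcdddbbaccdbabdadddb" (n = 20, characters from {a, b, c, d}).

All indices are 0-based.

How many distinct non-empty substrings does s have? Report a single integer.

184

sorted suffixes:
  #0 SA[0]=12  'abdadddb'
  #1 SA[1]=7  'accdbabdadddb'
  #2 SA[2]=15  'adddb'
  #3 SA[3]=19  'b'
  #4 SA[4]=11  'babdadddb'
  #5 SA[5]=6  'baccdbabdadddb'
  #6 SA[6]=5  'bbaccdbabdadddb'
  #7 SA[7]=13  'bdadddb'
  #8 SA[8]=8  'ccdbabdadddb'
  #9 SA[9]=9  'cdbabdadddb'
  #10 SA[10]=1  'cdddbbaccdbabdadddb'
  #11 SA[11]=14  'dadddb'
  #12 SA[12]=18  'db'
  #13 SA[13]=10  'dbabdadddb'
  #14 SA[14]=4  'dbbaccdbabdadddb'
  #15 SA[15]=0  'dcdddbbaccdbabdadddb'
  #16 SA[16]=17  'ddb'
  #17 SA[17]=3  'ddbbaccdbabdadddb'
  #18 SA[18]=16  'dddb'
  #19 SA[19]=2  'dddbbaccdbabdadddb'

SA = [12, 7, 15, 19, 11, 6, 5, 13, 8, 9, 1, 14, 18, 10, 4, 0, 17, 3, 16, 2]
[i] adj suffixes → lcp
  [1] 12/7 → 1 ('a')
  [2] 7/15 → 1 ('a')
  [3] 15/19 → 0 ('')
  [4] 19/11 → 1 ('b')
  [5] 11/6 → 2 ('ba')
  [6] 6/5 → 1 ('b')
  [7] 5/13 → 1 ('b')
  [8] 13/8 → 0 ('')
  [9] 8/9 → 1 ('c')
  [10] 9/1 → 2 ('cd')
  [11] 1/14 → 0 ('')
  [12] 14/18 → 1 ('d')
  [13] 18/10 → 2 ('db')
  [14] 10/4 → 2 ('db')
  [15] 4/0 → 1 ('d')
  [16] 0/17 → 1 ('d')
  [17] 17/3 → 3 ('ddb')
  [18] 3/16 → 2 ('dd')
  [19] 16/2 → 4 ('dddb')

n(n+1)/2 = 20·21/2 = 210
Σ LCP = 0 + 1 + 1 + 0 + 1 + 2 + 1 + 1 + 0 + 1 + 2 + 0 + 1 + 2 + 2 + 1 + 1 + 3 + 2 + 4 = 26
distinct = 210 − 26 = 184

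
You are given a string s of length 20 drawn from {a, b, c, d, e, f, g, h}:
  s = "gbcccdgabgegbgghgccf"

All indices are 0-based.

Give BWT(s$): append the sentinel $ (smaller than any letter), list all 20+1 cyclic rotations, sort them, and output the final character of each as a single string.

fggagbcgcccgcd$ehbbgg

rank  rotation               last
    0  $gbcccdgabgegbgghgccf  f
    1  abgegbgghgccf$gbcccdg  g
    2  bcccdgabgegbgghgccf$g  g
    3  bgegbgghgccf$gbcccdga  a
    4  bgghgccf$gbcccdgabgeg  g
    5  cccdgabgegbgghgccf$gb  b
    6  ccdgabgegbgghgccf$gbc  c
    7  ccf$gbcccdgabgegbgghg  g
    8  cdgabgegbgghgccf$gbcc  c
    9  cf$gbcccdgabgegbgghgc  c
   10  dgabgegbgghgccf$gbccc  c
   11  egbgghgccf$gbcccdgabg  g
   12  f$gbcccdgabgegbgghgcc  c
   13  gabgegbgghgccf$gbcccd  d
   14  gbcccdgabgegbgghgccf$  $
   15  gbgghgccf$gbcccdgabge  e
   16  gccf$gbcccdgabgegbggh  h
   17  gegbgghgccf$gbcccdgab  b
   18  gghgccf$gbcccdgabgegb  b
   19  ghgccf$gbcccdgabgegbg  g
   20  hgccf$gbcccdgabgegbgg  g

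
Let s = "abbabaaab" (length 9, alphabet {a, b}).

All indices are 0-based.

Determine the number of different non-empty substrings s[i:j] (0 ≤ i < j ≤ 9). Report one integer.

34

rank→(start, suffix):
  0 → (5, 'aaab')
  1 → (6, 'aab')
  2 → (7, 'ab')
  3 → (3, 'abaaab')
  4 → (0, 'abbabaaab')
  5 → (8, 'b')
  6 → (4, 'baaab')
  7 → (2, 'babaaab')
  8 → (1, 'bbabaaab')

SA = [5, 6, 7, 3, 0, 8, 4, 2, 1]
rank  pair      lcp
   1  s[5:],s[6:]  2  'aa'
   2  s[6:],s[7:]  1  'a'
   3  s[7:],s[3:]  2  'ab'
   4  s[3:],s[0:]  2  'ab'
   5  s[0:],s[8:]  0  ''
   6  s[8:],s[4:]  1  'b'
   7  s[4:],s[2:]  2  'ba'
   8  s[2:],s[1:]  1  'b'

n(n+1)/2 = 9·10/2 = 45
Σ LCP = 0 + 2 + 1 + 2 + 2 + 0 + 1 + 2 + 1 = 11
distinct = 45 − 11 = 34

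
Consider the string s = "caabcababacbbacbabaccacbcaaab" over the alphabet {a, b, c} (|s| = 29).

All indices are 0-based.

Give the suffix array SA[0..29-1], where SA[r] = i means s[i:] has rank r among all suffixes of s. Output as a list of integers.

rank | idx | suffix
   0 |  25 | aaab
   1 |  26 | aab
   2 |   1 | aabcababacbbacbabaccacbcaaab
   3 |  27 | ab
   4 |   5 | ababacbbacbabaccacbcaaab
   5 |   7 | abacbbacbabaccacbcaaab
   6 |  16 | abaccacbcaaab
   7 |   2 | abcababacbbacbabaccacbcaaab
   8 |  13 | acbabaccacbcaaab
   9 |   9 | acbbacbabaccacbcaaab
  10 |  21 | acbcaaab
  11 |  18 | accacbcaaab
  12 |  28 | b
  13 |   6 | babacbbacbabaccacbcaaab
  14 |  15 | babaccacbcaaab
  15 |  12 | bacbabaccacbcaaab
  16 |   8 | bacbbacbabaccacbcaaab
  17 |  17 | baccacbcaaab
  18 |  11 | bbacbabaccacbcaaab
  19 |  23 | bcaaab
  20 |   3 | bcababacbbacbabaccacbcaaab
  21 |  24 | caaab
  22 |   0 | caabcababacbbacbabaccacbcaaab
  23 |   4 | cababacbbacbabaccacbcaaab
  24 |  20 | cacbcaaab
  25 |  14 | cbabaccacbcaaab
  26 |  10 | cbbacbabaccacbcaaab
  27 |  22 | cbcaaab
  28 |  19 | ccacbcaaab

[25, 26, 1, 27, 5, 7, 16, 2, 13, 9, 21, 18, 28, 6, 15, 12, 8, 17, 11, 23, 3, 24, 0, 4, 20, 14, 10, 22, 19]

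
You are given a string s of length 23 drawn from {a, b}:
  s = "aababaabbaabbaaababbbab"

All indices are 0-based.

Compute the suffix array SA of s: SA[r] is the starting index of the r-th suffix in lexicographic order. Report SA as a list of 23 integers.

[13, 0, 14, 9, 5, 21, 3, 1, 15, 10, 6, 17, 22, 12, 8, 4, 20, 2, 16, 11, 7, 19, 18]

rank | idx | suffix
   0 |  13 | aaababbbab
   1 |   0 | aababaabbaabbaaababbbab
   2 |  14 | aababbbab
   3 |   9 | aabbaaababbbab
   4 |   5 | aabbaabbaaababbbab
   5 |  21 | ab
   6 |   3 | abaabbaabbaaababbbab
   7 |   1 | ababaabbaabbaaababbbab
   8 |  15 | ababbbab
   9 |  10 | abbaaababbbab
  10 |   6 | abbaabbaaababbbab
  11 |  17 | abbbab
  12 |  22 | b
  13 |  12 | baaababbbab
  14 |   8 | baabbaaababbbab
  15 |   4 | baabbaabbaaababbbab
  16 |  20 | bab
  17 |   2 | babaabbaabbaaababbbab
  18 |  16 | babbbab
  19 |  11 | bbaaababbbab
  20 |   7 | bbaabbaaababbbab
  21 |  19 | bbab
  22 |  18 | bbbab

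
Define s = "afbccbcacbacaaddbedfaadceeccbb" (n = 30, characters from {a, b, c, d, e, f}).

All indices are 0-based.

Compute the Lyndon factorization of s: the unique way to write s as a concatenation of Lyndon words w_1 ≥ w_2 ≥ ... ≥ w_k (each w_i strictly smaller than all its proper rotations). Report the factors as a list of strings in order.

emit factor 1: 'afbccbc' (i=0, period=7)
emit factor 2: 'acb' (i=7, period=3)
emit factor 3: 'ac' (i=10, period=2)
emit factor 4: 'aaddbedf' (i=12, period=8)
emit factor 5: 'aadceeccbb' (i=20, period=10)

["afbccbc", "acb", "ac", "aaddbedf", "aadceeccbb"]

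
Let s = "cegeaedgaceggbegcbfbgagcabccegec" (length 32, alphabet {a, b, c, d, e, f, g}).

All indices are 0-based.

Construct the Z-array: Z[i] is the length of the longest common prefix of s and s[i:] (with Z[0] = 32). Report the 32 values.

[32, 0, 0, 0, 0, 0, 0, 0, 0, 3, 0, 0, 0, 0, 0, 0, 1, 0, 0, 0, 0, 0, 0, 1, 0, 0, 1, 4, 0, 0, 0, 1]

Z[0]=32
i=1: fresh scan; Z[1]=0
i=2: fresh scan; Z[2]=0
i=3: fresh scan; Z[3]=0
i=4: fresh scan; Z[4]=0
i=5: fresh scan; Z[5]=0
i=6: fresh scan; Z[6]=0
i=7: fresh scan; Z[7]=0
i=8: fresh scan; Z[8]=0
i=9: fresh scan; Z[9]=3 extend→box=[9,12)
i=10: min(r-i=2, Z[1]=0)=0; Z[10]=0
i=11: min(r-i=1, Z[2]=0)=0; Z[11]=0
i=12: fresh scan; Z[12]=0
i=13: fresh scan; Z[13]=0
i=14: fresh scan; Z[14]=0
i=15: fresh scan; Z[15]=0
i=16: fresh scan; Z[16]=1 extend→box=[16,17)
i=17: fresh scan; Z[17]=0
i=18: fresh scan; Z[18]=0
i=19: fresh scan; Z[19]=0
i=20: fresh scan; Z[20]=0
i=21: fresh scan; Z[21]=0
i=22: fresh scan; Z[22]=0
i=23: fresh scan; Z[23]=1 extend→box=[23,24)
i=24: fresh scan; Z[24]=0
i=25: fresh scan; Z[25]=0
i=26: fresh scan; Z[26]=1 extend→box=[26,27)
i=27: fresh scan; Z[27]=4 extend→box=[27,31)
i=28: min(r-i=3, Z[1]=0)=0; Z[28]=0
i=29: min(r-i=2, Z[2]=0)=0; Z[29]=0
i=30: min(r-i=1, Z[3]=0)=0; Z[30]=0
i=31: fresh scan; Z[31]=1 extend→box=[31,32)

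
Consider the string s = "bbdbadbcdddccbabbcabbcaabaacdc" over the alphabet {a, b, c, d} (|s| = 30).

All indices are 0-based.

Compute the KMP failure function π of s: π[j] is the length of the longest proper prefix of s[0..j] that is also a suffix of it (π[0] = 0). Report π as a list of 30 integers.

π[0] = 0
j=1 s[j]='b': π[1]=1 (border 'b')
j=2 s[j]='d': k: 1→0; π[2]=0 (border '')
j=3 s[j]='b': π[3]=1 (border 'b')
j=4 s[j]='a': k: 1→0; π[4]=0 (border '')
j=5 s[j]='d': π[5]=0 (border '')
j=6 s[j]='b': π[6]=1 (border 'b')
j=7 s[j]='c': k: 1→0; π[7]=0 (border '')
j=8 s[j]='d': π[8]=0 (border '')
j=9 s[j]='d': π[9]=0 (border '')
j=10 s[j]='d': π[10]=0 (border '')
j=11 s[j]='c': π[11]=0 (border '')
j=12 s[j]='c': π[12]=0 (border '')
j=13 s[j]='b': π[13]=1 (border 'b')
j=14 s[j]='a': k: 1→0; π[14]=0 (border '')
j=15 s[j]='b': π[15]=1 (border 'b')
j=16 s[j]='b': π[16]=2 (border 'bb')
j=17 s[j]='c': k: 2→1→0; π[17]=0 (border '')
j=18 s[j]='a': π[18]=0 (border '')
j=19 s[j]='b': π[19]=1 (border 'b')
j=20 s[j]='b': π[20]=2 (border 'bb')
j=21 s[j]='c': k: 2→1→0; π[21]=0 (border '')
j=22 s[j]='a': π[22]=0 (border '')
j=23 s[j]='a': π[23]=0 (border '')
j=24 s[j]='b': π[24]=1 (border 'b')
j=25 s[j]='a': k: 1→0; π[25]=0 (border '')
j=26 s[j]='a': π[26]=0 (border '')
j=27 s[j]='c': π[27]=0 (border '')
j=28 s[j]='d': π[28]=0 (border '')
j=29 s[j]='c': π[29]=0 (border '')

[0, 1, 0, 1, 0, 0, 1, 0, 0, 0, 0, 0, 0, 1, 0, 1, 2, 0, 0, 1, 2, 0, 0, 0, 1, 0, 0, 0, 0, 0]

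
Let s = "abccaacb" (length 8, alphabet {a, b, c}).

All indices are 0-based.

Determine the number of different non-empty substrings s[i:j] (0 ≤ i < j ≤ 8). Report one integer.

31

rank | idx | suffix
   0 |   4 | aacb
   1 |   0 | abccaacb
   2 |   5 | acb
   3 |   7 | b
   4 |   1 | bccaacb
   5 |   3 | caacb
   6 |   6 | cb
   7 |   2 | ccaacb

SA = [4, 0, 5, 7, 1, 3, 6, 2]
i: (SA[i-1],SA[i]) lcp shared
  1: (4,0) 1 'a'
  2: (0,5) 1 'a'
  3: (5,7) 0 ''
  4: (7,1) 1 'b'
  5: (1,3) 0 ''
  6: (3,6) 1 'c'
  7: (6,2) 1 'c'

n(n+1)/2 = 8·9/2 = 36
Σ LCP = 0 + 1 + 1 + 0 + 1 + 0 + 1 + 1 = 5
distinct = 36 − 5 = 31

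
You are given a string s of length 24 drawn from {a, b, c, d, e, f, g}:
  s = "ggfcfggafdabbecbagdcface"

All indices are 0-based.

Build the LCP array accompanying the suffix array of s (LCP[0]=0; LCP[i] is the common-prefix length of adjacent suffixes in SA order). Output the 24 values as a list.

rank→(start, suffix):
  0 → (10, 'abbecbagdcface')
  1 → (21, 'ace')
  2 → (7, 'afdabbecbagdcface')
  3 → (16, 'agdcface')
  4 → (15, 'bagdcface')
  5 → (11, 'bbecbagdcface')
  6 → (12, 'becbagdcface')
  7 → (14, 'cbagdcface')
  8 → (22, 'ce')
  9 → (19, 'cface')
  10 → (3, 'cfggafdabbecbagdcface')
  11 → (9, 'dabbecbagdcface')
  12 → (18, 'dcface')
  13 → (23, 'e')
  14 → (13, 'ecbagdcface')
  15 → (20, 'face')
  16 → (2, 'fcfggafdabbecbagdcface')
  17 → (8, 'fdabbecbagdcface')
  18 → (4, 'fggafdabbecbagdcface')
  19 → (6, 'gafdabbecbagdcface')
  20 → (17, 'gdcface')
  21 → (1, 'gfcfggafdabbecbagdcface')
  22 → (5, 'ggafdabbecbagdcface')
  23 → (0, 'ggfcfggafdabbecbagdcface')

SA = [10, 21, 7, 16, 15, 11, 12, 14, 22, 19, 3, 9, 18, 23, 13, 20, 2, 8, 4, 6, 17, 1, 5, 0]
rank  pair      lcp
   1  s[10:],s[21:]  1  'a'
   2  s[21:],s[7:]  1  'a'
   3  s[7:],s[16:]  1  'a'
   4  s[16:],s[15:]  0  ''
   5  s[15:],s[11:]  1  'b'
   6  s[11:],s[12:]  1  'b'
   7  s[12:],s[14:]  0  ''
   8  s[14:],s[22:]  1  'c'
   9  s[22:],s[19:]  1  'c'
  10  s[19:],s[3:]  2  'cf'
  11  s[3:],s[9:]  0  ''
  12  s[9:],s[18:]  1  'd'
  13  s[18:],s[23:]  0  ''
  14  s[23:],s[13:]  1  'e'
  15  s[13:],s[20:]  0  ''
  16  s[20:],s[2:]  1  'f'
  17  s[2:],s[8:]  1  'f'
  18  s[8:],s[4:]  1  'f'
  19  s[4:],s[6:]  0  ''
  20  s[6:],s[17:]  1  'g'
  21  s[17:],s[1:]  1  'g'
  22  s[1:],s[5:]  1  'g'
  23  s[5:],s[0:]  2  'gg'

[0, 1, 1, 1, 0, 1, 1, 0, 1, 1, 2, 0, 1, 0, 1, 0, 1, 1, 1, 0, 1, 1, 1, 2]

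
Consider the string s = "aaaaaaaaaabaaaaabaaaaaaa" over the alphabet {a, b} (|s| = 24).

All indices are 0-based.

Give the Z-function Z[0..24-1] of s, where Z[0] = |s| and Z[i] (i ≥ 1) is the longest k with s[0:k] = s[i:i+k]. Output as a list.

Z[0]=24
i=1: outside box; Z[1]=9 extend→box=[1,10)
i=2: min(r-i=8, Z[1]=9)=8; Z[2]=8
i=3: min(r-i=7, Z[2]=8)=7; Z[3]=7
i=4: min(r-i=6, Z[3]=7)=6; Z[4]=6
i=5: min(r-i=5, Z[4]=6)=5; Z[5]=5
i=6: min(r-i=4, Z[5]=5)=4; Z[6]=4
i=7: min(r-i=3, Z[6]=4)=3; Z[7]=3
i=8: min(r-i=2, Z[7]=3)=2; Z[8]=2
i=9: min(r-i=1, Z[8]=2)=1; Z[9]=1
i=10: outside box; Z[10]=0
i=11: outside box; Z[11]=5 extend→box=[11,16)
i=12: min(r-i=4, Z[1]=9)=4; Z[12]=4
i=13: min(r-i=3, Z[2]=8)=3; Z[13]=3
i=14: min(r-i=2, Z[3]=7)=2; Z[14]=2
i=15: min(r-i=1, Z[4]=6)=1; Z[15]=1
i=16: outside box; Z[16]=0
i=17: outside box; Z[17]=7 extend→box=[17,24)
i=18: min(r-i=6, Z[1]=9)=6; Z[18]=6
i=19: min(r-i=5, Z[2]=8)=5; Z[19]=5
i=20: min(r-i=4, Z[3]=7)=4; Z[20]=4
i=21: min(r-i=3, Z[4]=6)=3; Z[21]=3
i=22: min(r-i=2, Z[5]=5)=2; Z[22]=2
i=23: min(r-i=1, Z[6]=4)=1; Z[23]=1

[24, 9, 8, 7, 6, 5, 4, 3, 2, 1, 0, 5, 4, 3, 2, 1, 0, 7, 6, 5, 4, 3, 2, 1]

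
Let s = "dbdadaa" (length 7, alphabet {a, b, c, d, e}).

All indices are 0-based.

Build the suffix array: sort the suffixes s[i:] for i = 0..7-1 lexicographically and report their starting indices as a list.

[6, 5, 3, 1, 4, 2, 0]

sorted suffixes:
  #0 SA[0]=6  'a'
  #1 SA[1]=5  'aa'
  #2 SA[2]=3  'adaa'
  #3 SA[3]=1  'bdadaa'
  #4 SA[4]=4  'daa'
  #5 SA[5]=2  'dadaa'
  #6 SA[6]=0  'dbdadaa'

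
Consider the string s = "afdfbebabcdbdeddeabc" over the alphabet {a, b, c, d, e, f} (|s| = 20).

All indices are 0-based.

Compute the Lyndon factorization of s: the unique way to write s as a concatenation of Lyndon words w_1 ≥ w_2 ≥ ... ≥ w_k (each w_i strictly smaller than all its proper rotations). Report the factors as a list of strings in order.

["afdfbeb", "abcdbdedde", "abc"]

emit factor 1: 'afdfbeb' (i=0, period=7)
emit factor 2: 'abcdbdedde' (i=7, period=10)
emit factor 3: 'abc' (i=17, period=3)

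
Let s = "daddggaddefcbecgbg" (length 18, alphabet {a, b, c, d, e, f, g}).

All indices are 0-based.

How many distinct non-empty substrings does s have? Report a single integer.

sorted suffixes:
  #0 SA[0]=6  'addefcbecgbg'
  #1 SA[1]=1  'addggaddefcbecgbg'
  #2 SA[2]=12  'becgbg'
  #3 SA[3]=16  'bg'
  #4 SA[4]=11  'cbecgbg'
  #5 SA[5]=14  'cgbg'
  #6 SA[6]=0  'daddggaddefcbecgbg'
  #7 SA[7]=7  'ddefcbecgbg'
  #8 SA[8]=2  'ddggaddefcbecgbg'
  #9 SA[9]=8  'defcbecgbg'
  #10 SA[10]=3  'dggaddefcbecgbg'
  #11 SA[11]=13  'ecgbg'
  #12 SA[12]=9  'efcbecgbg'
  #13 SA[13]=10  'fcbecgbg'
  #14 SA[14]=17  'g'
  #15 SA[15]=5  'gaddefcbecgbg'
  #16 SA[16]=15  'gbg'
  #17 SA[17]=4  'ggaddefcbecgbg'

SA = [6, 1, 12, 16, 11, 14, 0, 7, 2, 8, 3, 13, 9, 10, 17, 5, 15, 4]
[i] adj suffixes → lcp
  [1] 6/1 → 3 ('add')
  [2] 1/12 → 0 ('')
  [3] 12/16 → 1 ('b')
  [4] 16/11 → 0 ('')
  [5] 11/14 → 1 ('c')
  [6] 14/0 → 0 ('')
  [7] 0/7 → 1 ('d')
  [8] 7/2 → 2 ('dd')
  [9] 2/8 → 1 ('d')
  [10] 8/3 → 1 ('d')
  [11] 3/13 → 0 ('')
  [12] 13/9 → 1 ('e')
  [13] 9/10 → 0 ('')
  [14] 10/17 → 0 ('')
  [15] 17/5 → 1 ('g')
  [16] 5/15 → 1 ('g')
  [17] 15/4 → 1 ('g')

n(n+1)/2 = 18·19/2 = 171
Σ LCP = 0 + 3 + 0 + 1 + 0 + 1 + 0 + 1 + 2 + 1 + 1 + 0 + 1 + 0 + 0 + 1 + 1 + 1 = 14
distinct = 171 − 14 = 157

157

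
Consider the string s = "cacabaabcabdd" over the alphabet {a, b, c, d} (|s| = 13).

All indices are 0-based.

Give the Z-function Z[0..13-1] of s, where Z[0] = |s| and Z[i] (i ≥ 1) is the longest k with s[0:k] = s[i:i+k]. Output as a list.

Z[0]=13
i=1: outside box; Z[1]=0
i=2: outside box; Z[2]=2 extend→box=[2,4)
i=3: min(r-i=1, Z[1]=0)=0; Z[3]=0
i=4: outside box; Z[4]=0
i=5: outside box; Z[5]=0
i=6: outside box; Z[6]=0
i=7: outside box; Z[7]=0
i=8: outside box; Z[8]=2 extend→box=[8,10)
i=9: min(r-i=1, Z[1]=0)=0; Z[9]=0
i=10: outside box; Z[10]=0
i=11: outside box; Z[11]=0
i=12: outside box; Z[12]=0

[13, 0, 2, 0, 0, 0, 0, 0, 2, 0, 0, 0, 0]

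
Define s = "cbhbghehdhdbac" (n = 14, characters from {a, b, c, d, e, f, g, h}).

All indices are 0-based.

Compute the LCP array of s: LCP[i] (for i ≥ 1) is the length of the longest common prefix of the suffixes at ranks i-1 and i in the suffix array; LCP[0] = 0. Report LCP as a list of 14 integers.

[0, 0, 1, 1, 0, 1, 0, 1, 0, 0, 0, 1, 2, 1]

sorted suffixes:
  #0 SA[0]=12  'ac'
  #1 SA[1]=11  'bac'
  #2 SA[2]=3  'bghehdhdbac'
  #3 SA[3]=1  'bhbghehdhdbac'
  #4 SA[4]=13  'c'
  #5 SA[5]=0  'cbhbghehdhdbac'
  #6 SA[6]=10  'dbac'
  #7 SA[7]=8  'dhdbac'
  #8 SA[8]=6  'ehdhdbac'
  #9 SA[9]=4  'ghehdhdbac'
  #10 SA[10]=2  'hbghehdhdbac'
  #11 SA[11]=9  'hdbac'
  #12 SA[12]=7  'hdhdbac'
  #13 SA[13]=5  'hehdhdbac'

SA = [12, 11, 3, 1, 13, 0, 10, 8, 6, 4, 2, 9, 7, 5]
[i] adj suffixes → lcp
  [1] 12/11 → 0 ('')
  [2] 11/3 → 1 ('b')
  [3] 3/1 → 1 ('b')
  [4] 1/13 → 0 ('')
  [5] 13/0 → 1 ('c')
  [6] 0/10 → 0 ('')
  [7] 10/8 → 1 ('d')
  [8] 8/6 → 0 ('')
  [9] 6/4 → 0 ('')
  [10] 4/2 → 0 ('')
  [11] 2/9 → 1 ('h')
  [12] 9/7 → 2 ('hd')
  [13] 7/5 → 1 ('h')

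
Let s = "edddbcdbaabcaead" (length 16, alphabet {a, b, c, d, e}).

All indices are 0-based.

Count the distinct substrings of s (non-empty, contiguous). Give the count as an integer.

122

sorted suffixes:
  #0 SA[0]=8  'aabcaead'
  #1 SA[1]=9  'abcaead'
  #2 SA[2]=14  'ad'
  #3 SA[3]=12  'aead'
  #4 SA[4]=7  'baabcaead'
  #5 SA[5]=10  'bcaead'
  #6 SA[6]=4  'bcdbaabcaead'
  #7 SA[7]=11  'caead'
  #8 SA[8]=5  'cdbaabcaead'
  #9 SA[9]=15  'd'
  #10 SA[10]=6  'dbaabcaead'
  #11 SA[11]=3  'dbcdbaabcaead'
  #12 SA[12]=2  'ddbcdbaabcaead'
  #13 SA[13]=1  'dddbcdbaabcaead'
  #14 SA[14]=13  'ead'
  #15 SA[15]=0  'edddbcdbaabcaead'

SA = [8, 9, 14, 12, 7, 10, 4, 11, 5, 15, 6, 3, 2, 1, 13, 0]
i: (SA[i-1],SA[i]) lcp shared
  1: (8,9) 1 'a'
  2: (9,14) 1 'a'
  3: (14,12) 1 'a'
  4: (12,7) 0 ''
  5: (7,10) 1 'b'
  6: (10,4) 2 'bc'
  7: (4,11) 0 ''
  8: (11,5) 1 'c'
  9: (5,15) 0 ''
  10: (15,6) 1 'd'
  11: (6,3) 2 'db'
  12: (3,2) 1 'd'
  13: (2,1) 2 'dd'
  14: (1,13) 0 ''
  15: (13,0) 1 'e'

n(n+1)/2 = 16·17/2 = 136
Σ LCP = 0 + 1 + 1 + 1 + 0 + 1 + 2 + 0 + 1 + 0 + 1 + 2 + 1 + 2 + 0 + 1 = 14
distinct = 136 − 14 = 122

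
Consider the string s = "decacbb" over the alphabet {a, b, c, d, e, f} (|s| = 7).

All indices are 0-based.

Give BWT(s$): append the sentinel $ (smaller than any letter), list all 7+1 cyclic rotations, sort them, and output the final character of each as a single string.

bcbcea$d

rank  rotation  last
    0  $decacbb  b
    1  acbb$dec  c
    2  b$decacb  b
    3  bb$decac  c
    4  cacbb$de  e
    5  cbb$deca  a
    6  decacbb$  $
    7  ecacbb$d  d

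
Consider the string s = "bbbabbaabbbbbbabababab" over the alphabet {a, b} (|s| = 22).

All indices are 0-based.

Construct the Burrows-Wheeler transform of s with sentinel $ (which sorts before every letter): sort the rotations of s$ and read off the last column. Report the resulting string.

bbbbbbbaabaaabbabbb$bba

rank  rotation                 last
    0  $bbbabbaabbbbbbabababab  b
    1  aabbbbbbabababab$bbbabb  b
    2  ab$bbbabbaabbbbbbababab  b
    3  abab$bbbabbaabbbbbbabab  b
    4  ababab$bbbabbaabbbbbbab  b
    5  abababab$bbbabbaabbbbbb  b
    6  abbaabbbbbbabababab$bbb  b
    7  abbbbbbabababab$bbbabba  a
    8  b$bbbabbaabbbbbbabababa  a
    9  baabbbbbbabababab$bbbab  b
   10  bab$bbbabbaabbbbbbababa  a
   11  babab$bbbabbaabbbbbbaba  a
   12  bababab$bbbabbaabbbbbba  a
   13  babababab$bbbabbaabbbbb  b
   14  babbaabbbbbbabababab$bb  b
   15  bbaabbbbbbabababab$bbba  a
   16  bbabababab$bbbabbaabbbb  b
   17  bbabbaabbbbbbabababab$b  b
   18  bbbabababab$bbbabbaabbb  b
   19  bbbabbaabbbbbbabababab$  $
   20  bbbbabababab$bbbabbaabb  b
   21  bbbbbabababab$bbbabbaab  b
   22  bbbbbbabababab$bbbabbaa  a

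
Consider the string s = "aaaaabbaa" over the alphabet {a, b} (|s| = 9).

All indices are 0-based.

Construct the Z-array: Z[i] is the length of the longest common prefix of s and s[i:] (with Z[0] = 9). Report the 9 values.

[9, 4, 3, 2, 1, 0, 0, 2, 1]

Z[0]=9
i=1: i≥r, start 0; Z[1]=4 scan→box=[1,5)
i=2: min(r-i=3, Z[1]=4)=3; Z[2]=3
i=3: min(r-i=2, Z[2]=3)=2; Z[3]=2
i=4: min(r-i=1, Z[3]=2)=1; Z[4]=1
i=5: i≥r, start 0; Z[5]=0
i=6: i≥r, start 0; Z[6]=0
i=7: i≥r, start 0; Z[7]=2 scan→box=[7,9)
i=8: min(r-i=1, Z[1]=4)=1; Z[8]=1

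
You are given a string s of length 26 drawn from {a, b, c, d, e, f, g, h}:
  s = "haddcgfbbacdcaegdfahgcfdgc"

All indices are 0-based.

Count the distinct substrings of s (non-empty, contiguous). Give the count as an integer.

331

rank→(start, suffix):
  0 → (9, 'acdcaegdfahgcfdgc')
  1 → (1, 'addcgfbbacdcaegdfahgcfdgc')
  2 → (13, 'aegdfahgcfdgc')
  3 → (18, 'ahgcfdgc')
  4 → (8, 'bacdcaegdfahgcfdgc')
  5 → (7, 'bbacdcaegdfahgcfdgc')
  6 → (25, 'c')
  7 → (12, 'caegdfahgcfdgc')
  8 → (10, 'cdcaegdfahgcfdgc')
  9 → (21, 'cfdgc')
  10 → (4, 'cgfbbacdcaegdfahgcfdgc')
  11 → (11, 'dcaegdfahgcfdgc')
  12 → (3, 'dcgfbbacdcaegdfahgcfdgc')
  13 → (2, 'ddcgfbbacdcaegdfahgcfdgc')
  14 → (16, 'dfahgcfdgc')
  15 → (23, 'dgc')
  16 → (14, 'egdfahgcfdgc')
  17 → (17, 'fahgcfdgc')
  18 → (6, 'fbbacdcaegdfahgcfdgc')
  19 → (22, 'fdgc')
  20 → (24, 'gc')
  21 → (20, 'gcfdgc')
  22 → (15, 'gdfahgcfdgc')
  23 → (5, 'gfbbacdcaegdfahgcfdgc')
  24 → (0, 'haddcgfbbacdcaegdfahgcfdgc')
  25 → (19, 'hgcfdgc')

SA = [9, 1, 13, 18, 8, 7, 25, 12, 10, 21, 4, 11, 3, 2, 16, 23, 14, 17, 6, 22, 24, 20, 15, 5, 0, 19]
rank  pair      lcp
   1  s[9:],s[1:]  1  'a'
   2  s[1:],s[13:]  1  'a'
   3  s[13:],s[18:]  1  'a'
   4  s[18:],s[8:]  0  ''
   5  s[8:],s[7:]  1  'b'
   6  s[7:],s[25:]  0  ''
   7  s[25:],s[12:]  1  'c'
   8  s[12:],s[10:]  1  'c'
   9  s[10:],s[21:]  1  'c'
  10  s[21:],s[4:]  1  'c'
  11  s[4:],s[11:]  0  ''
  12  s[11:],s[3:]  2  'dc'
  13  s[3:],s[2:]  1  'd'
  14  s[2:],s[16:]  1  'd'
  15  s[16:],s[23:]  1  'd'
  16  s[23:],s[14:]  0  ''
  17  s[14:],s[17:]  0  ''
  18  s[17:],s[6:]  1  'f'
  19  s[6:],s[22:]  1  'f'
  20  s[22:],s[24:]  0  ''
  21  s[24:],s[20:]  2  'gc'
  22  s[20:],s[15:]  1  'g'
  23  s[15:],s[5:]  1  'g'
  24  s[5:],s[0:]  0  ''
  25  s[0:],s[19:]  1  'h'

n(n+1)/2 = 26·27/2 = 351
Σ LCP = 0 + 1 + 1 + 1 + 0 + 1 + 0 + 1 + 1 + 1 + 1 + 0 + 2 + 1 + 1 + 1 + 0 + 0 + 1 + 1 + 0 + 2 + 1 + 1 + 0 + 1 = 20
distinct = 351 − 20 = 331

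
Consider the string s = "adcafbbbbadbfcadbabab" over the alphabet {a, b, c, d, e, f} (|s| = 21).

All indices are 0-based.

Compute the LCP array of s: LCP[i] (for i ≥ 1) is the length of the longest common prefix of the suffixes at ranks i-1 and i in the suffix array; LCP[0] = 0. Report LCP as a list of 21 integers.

rank | idx | suffix
   0 |  19 | ab
   1 |  17 | abab
   2 |  14 | adbabab
   3 |   9 | adbfcadbabab
   4 |   0 | adcafbbbbadbfcadbabab
   5 |   3 | afbbbbadbfcadbabab
   6 |  20 | b
   7 |  18 | bab
   8 |  16 | babab
   9 |   8 | badbfcadbabab
  10 |   7 | bbadbfcadbabab
  11 |   6 | bbbadbfcadbabab
  12 |   5 | bbbbadbfcadbabab
  13 |  11 | bfcadbabab
  14 |  13 | cadbabab
  15 |   2 | cafbbbbadbfcadbabab
  16 |  15 | dbabab
  17 |  10 | dbfcadbabab
  18 |   1 | dcafbbbbadbfcadbabab
  19 |   4 | fbbbbadbfcadbabab
  20 |  12 | fcadbabab

SA = [19, 17, 14, 9, 0, 3, 20, 18, 16, 8, 7, 6, 5, 11, 13, 2, 15, 10, 1, 4, 12]
[i] adj suffixes → lcp
  [1] 19/17 → 2 ('ab')
  [2] 17/14 → 1 ('a')
  [3] 14/9 → 3 ('adb')
  [4] 9/0 → 2 ('ad')
  [5] 0/3 → 1 ('a')
  [6] 3/20 → 0 ('')
  [7] 20/18 → 1 ('b')
  [8] 18/16 → 3 ('bab')
  [9] 16/8 → 2 ('ba')
  [10] 8/7 → 1 ('b')
  [11] 7/6 → 2 ('bb')
  [12] 6/5 → 3 ('bbb')
  [13] 5/11 → 1 ('b')
  [14] 11/13 → 0 ('')
  [15] 13/2 → 2 ('ca')
  [16] 2/15 → 0 ('')
  [17] 15/10 → 2 ('db')
  [18] 10/1 → 1 ('d')
  [19] 1/4 → 0 ('')
  [20] 4/12 → 1 ('f')

[0, 2, 1, 3, 2, 1, 0, 1, 3, 2, 1, 2, 3, 1, 0, 2, 0, 2, 1, 0, 1]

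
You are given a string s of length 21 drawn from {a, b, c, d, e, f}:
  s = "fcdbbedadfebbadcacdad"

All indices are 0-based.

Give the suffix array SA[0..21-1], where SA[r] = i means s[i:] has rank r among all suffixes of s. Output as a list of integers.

[16, 19, 13, 7, 12, 11, 3, 4, 15, 17, 1, 20, 18, 6, 2, 14, 8, 10, 5, 0, 9]

sorted suffixes:
  #0 SA[0]=16  'acdad'
  #1 SA[1]=19  'ad'
  #2 SA[2]=13  'adcacdad'
  #3 SA[3]=7  'adfebbadcacdad'
  #4 SA[4]=12  'badcacdad'
  #5 SA[5]=11  'bbadcacdad'
  #6 SA[6]=3  'bbedadfebbadcacdad'
  #7 SA[7]=4  'bedadfebbadcacdad'
  #8 SA[8]=15  'cacdad'
  #9 SA[9]=17  'cdad'
  #10 SA[10]=1  'cdbbedadfebbadcacdad'
  #11 SA[11]=20  'd'
  #12 SA[12]=18  'dad'
  #13 SA[13]=6  'dadfebbadcacdad'
  #14 SA[14]=2  'dbbedadfebbadcacdad'
  #15 SA[15]=14  'dcacdad'
  #16 SA[16]=8  'dfebbadcacdad'
  #17 SA[17]=10  'ebbadcacdad'
  #18 SA[18]=5  'edadfebbadcacdad'
  #19 SA[19]=0  'fcdbbedadfebbadcacdad'
  #20 SA[20]=9  'febbadcacdad'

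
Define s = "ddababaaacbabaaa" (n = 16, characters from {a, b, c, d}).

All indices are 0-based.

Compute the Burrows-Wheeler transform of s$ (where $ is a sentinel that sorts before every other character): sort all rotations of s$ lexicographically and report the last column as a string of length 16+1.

aaabbabbdaaacaad$

rank  rotation           last
    0  $ddababaaacbabaaa  a
    1  a$ddababaaacbabaa  a
    2  aa$ddababaaacbaba  a
    3  aaa$ddababaaacbab  b
    4  aaacbabaaa$ddabab  b
    5  aacbabaaa$ddababa  a
    6  abaaa$ddababaaacb  b
    7  abaaacbabaaa$ddab  b
    8  ababaaacbabaaa$dd  d
    9  acbabaaa$ddababaa  a
   10  baaa$ddababaaacba  a
   11  baaacbabaaa$ddaba  a
   12  babaaa$ddababaaac  c
   13  babaaacbabaaa$dda  a
   14  cbabaaa$ddababaaa  a
   15  dababaaacbabaaa$d  d
   16  ddababaaacbabaaa$  $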